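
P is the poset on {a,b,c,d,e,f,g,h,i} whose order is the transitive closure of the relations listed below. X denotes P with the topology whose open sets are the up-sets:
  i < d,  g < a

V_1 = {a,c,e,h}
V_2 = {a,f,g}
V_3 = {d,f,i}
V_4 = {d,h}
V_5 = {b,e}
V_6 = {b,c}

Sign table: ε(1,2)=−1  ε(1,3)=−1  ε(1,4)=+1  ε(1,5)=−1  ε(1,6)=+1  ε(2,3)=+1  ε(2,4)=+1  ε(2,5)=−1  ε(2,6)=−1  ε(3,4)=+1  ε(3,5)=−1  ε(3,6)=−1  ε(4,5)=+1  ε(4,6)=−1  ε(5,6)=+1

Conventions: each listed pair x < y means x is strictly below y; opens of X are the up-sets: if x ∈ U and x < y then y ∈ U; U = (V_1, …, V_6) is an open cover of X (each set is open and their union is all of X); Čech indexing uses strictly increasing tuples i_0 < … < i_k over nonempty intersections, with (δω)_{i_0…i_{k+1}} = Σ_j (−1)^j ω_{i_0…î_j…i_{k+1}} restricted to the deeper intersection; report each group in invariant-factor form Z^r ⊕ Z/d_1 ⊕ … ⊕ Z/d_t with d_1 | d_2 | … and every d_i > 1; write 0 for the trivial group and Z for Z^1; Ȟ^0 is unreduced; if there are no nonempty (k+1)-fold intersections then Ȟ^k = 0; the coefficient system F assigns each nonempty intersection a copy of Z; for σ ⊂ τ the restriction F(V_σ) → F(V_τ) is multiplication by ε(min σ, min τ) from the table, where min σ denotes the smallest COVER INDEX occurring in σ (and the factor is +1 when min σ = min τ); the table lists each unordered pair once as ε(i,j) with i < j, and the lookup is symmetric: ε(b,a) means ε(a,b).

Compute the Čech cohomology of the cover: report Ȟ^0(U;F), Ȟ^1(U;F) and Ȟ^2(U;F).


Ȟ^0(U;F) ≅ 0,  Ȟ^1(U;F) ≅ Z ⊕ Z/2,  Ȟ^2(U;F) ≅ 0

nonempty overlaps:
  V12={a} V14={h} V15={e} V16={c} V23={f} V34={d} V56={b}
C dims 6,7; δ0: rk 6, SNF 1^5·2
degree 0: 6−6−0 = 0 → Ȟ^0 ≅ 0
degree 1: 7−0−6 = 1 plus torsion [2] → Ȟ^1 ≅ Z ⊕ Z/2
degree 2: 0−0−0 = 0 → Ȟ^2 ≅ 0


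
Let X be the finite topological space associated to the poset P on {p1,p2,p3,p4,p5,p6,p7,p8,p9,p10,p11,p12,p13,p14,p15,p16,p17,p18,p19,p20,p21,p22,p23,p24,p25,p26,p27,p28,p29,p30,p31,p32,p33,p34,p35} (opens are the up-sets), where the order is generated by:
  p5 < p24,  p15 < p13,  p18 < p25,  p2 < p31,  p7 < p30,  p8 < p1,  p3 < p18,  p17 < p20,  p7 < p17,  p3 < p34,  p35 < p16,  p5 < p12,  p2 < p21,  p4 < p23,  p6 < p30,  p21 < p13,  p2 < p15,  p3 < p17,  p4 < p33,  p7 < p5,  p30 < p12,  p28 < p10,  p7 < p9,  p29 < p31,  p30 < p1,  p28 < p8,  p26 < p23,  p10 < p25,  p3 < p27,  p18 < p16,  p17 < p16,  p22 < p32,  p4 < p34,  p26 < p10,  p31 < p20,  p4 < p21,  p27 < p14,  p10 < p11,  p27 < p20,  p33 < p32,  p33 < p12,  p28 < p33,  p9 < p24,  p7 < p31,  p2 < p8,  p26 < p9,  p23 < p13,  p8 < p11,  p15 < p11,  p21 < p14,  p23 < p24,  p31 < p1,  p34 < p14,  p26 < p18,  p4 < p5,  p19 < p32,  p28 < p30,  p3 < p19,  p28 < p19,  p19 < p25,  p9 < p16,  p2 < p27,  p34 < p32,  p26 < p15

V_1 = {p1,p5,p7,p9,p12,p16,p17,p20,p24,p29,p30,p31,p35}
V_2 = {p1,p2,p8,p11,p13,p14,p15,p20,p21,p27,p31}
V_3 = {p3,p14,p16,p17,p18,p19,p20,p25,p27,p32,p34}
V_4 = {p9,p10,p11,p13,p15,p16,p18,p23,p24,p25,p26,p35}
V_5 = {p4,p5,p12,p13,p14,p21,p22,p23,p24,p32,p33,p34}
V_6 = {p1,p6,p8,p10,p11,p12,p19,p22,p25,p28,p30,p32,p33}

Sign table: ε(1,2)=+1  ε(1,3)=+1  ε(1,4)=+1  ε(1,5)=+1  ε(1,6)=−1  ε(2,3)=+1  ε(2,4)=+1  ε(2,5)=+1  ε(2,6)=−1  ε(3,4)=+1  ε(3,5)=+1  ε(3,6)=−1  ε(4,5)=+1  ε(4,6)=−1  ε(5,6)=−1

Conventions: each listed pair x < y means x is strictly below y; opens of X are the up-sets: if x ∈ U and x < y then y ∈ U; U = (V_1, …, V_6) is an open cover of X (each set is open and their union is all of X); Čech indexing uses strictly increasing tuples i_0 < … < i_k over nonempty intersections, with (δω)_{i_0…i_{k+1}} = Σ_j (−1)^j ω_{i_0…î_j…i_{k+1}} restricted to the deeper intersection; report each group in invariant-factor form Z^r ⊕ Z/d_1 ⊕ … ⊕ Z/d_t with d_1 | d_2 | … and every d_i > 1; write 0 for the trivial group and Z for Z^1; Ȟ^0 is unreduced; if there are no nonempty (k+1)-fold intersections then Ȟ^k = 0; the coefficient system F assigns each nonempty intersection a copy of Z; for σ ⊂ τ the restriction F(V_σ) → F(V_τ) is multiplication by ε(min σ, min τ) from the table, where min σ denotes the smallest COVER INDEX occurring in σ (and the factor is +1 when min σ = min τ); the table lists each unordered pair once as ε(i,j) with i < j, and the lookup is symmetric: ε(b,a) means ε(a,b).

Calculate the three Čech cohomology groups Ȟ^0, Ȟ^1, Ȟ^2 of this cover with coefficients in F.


Ȟ^0 ≅ Z; Ȟ^1 ≅ 0; Ȟ^2 ≅ Z/2

nonempty intersections:
  V12={p1,p20,p31} V13={p16,p17,p20} V14={p9,p16,p24,p35} V15={p5,p12,p24} V16={p1,p12,p30} V23={p14,p20,p27} V24={p11,p13,p15} V25={p13,p14,p21} V26={p1,p8,p11} V34={p16,p18,p25} V35={p14,p32,p34} V36={p19,p25,p32} V45={p13,p23,p24} V46={p10,p11,p25} V56={p12,p22,p32,p33}
  V123={p20} V126={p1} V134={p16} V145={p24} V156={p12} V235={p14} V245={p13} V246={p11} V346={p25} V356={p32}
C dims 6,15,10; δ0: rk 5, SNF 1^5; δ1: rk 10, SNF 1^9·2
Ȟ^0: (6−5)−0=1 ⇒ Z
Ȟ^1: (15−10)−5=0 ⇒ 0
Ȟ^2: (10−0)−10=0 plus torsion [2] ⇒ Z/2


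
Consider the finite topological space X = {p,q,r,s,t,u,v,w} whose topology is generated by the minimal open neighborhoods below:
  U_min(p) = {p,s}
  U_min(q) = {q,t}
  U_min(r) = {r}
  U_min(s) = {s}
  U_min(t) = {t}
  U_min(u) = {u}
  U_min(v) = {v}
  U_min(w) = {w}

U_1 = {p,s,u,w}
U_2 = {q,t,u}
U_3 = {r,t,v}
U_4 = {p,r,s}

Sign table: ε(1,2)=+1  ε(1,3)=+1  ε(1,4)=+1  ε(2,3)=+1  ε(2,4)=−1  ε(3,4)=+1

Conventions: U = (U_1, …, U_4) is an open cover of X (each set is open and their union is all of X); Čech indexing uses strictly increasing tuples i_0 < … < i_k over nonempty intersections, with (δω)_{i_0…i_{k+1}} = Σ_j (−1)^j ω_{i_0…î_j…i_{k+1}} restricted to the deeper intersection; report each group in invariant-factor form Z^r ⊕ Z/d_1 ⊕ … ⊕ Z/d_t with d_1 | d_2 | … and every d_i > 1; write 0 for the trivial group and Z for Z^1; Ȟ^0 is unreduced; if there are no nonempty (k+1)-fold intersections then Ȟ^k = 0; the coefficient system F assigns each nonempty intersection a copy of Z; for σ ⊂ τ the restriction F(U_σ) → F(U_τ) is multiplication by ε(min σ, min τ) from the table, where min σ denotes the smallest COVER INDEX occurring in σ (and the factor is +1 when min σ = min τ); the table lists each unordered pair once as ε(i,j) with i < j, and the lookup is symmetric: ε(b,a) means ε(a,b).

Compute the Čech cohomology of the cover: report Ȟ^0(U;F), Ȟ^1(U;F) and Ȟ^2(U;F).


Ȟ^0(U;F) ≅ Z; Ȟ^1(U;F) ≅ Z; Ȟ^2(U;F) ≅ 0

nonempty overlaps:
  U12={u} U14={p,s} U23={t} U34={r}
C dims 4,4; δ0: rk 3, SNF 1^3
degree 0: 4−3−0 = 1 → Ȟ^0 ≅ Z
degree 1: 4−0−3 = 1 → Ȟ^1 ≅ Z
degree 2: 0−0−0 = 0 → Ȟ^2 ≅ 0


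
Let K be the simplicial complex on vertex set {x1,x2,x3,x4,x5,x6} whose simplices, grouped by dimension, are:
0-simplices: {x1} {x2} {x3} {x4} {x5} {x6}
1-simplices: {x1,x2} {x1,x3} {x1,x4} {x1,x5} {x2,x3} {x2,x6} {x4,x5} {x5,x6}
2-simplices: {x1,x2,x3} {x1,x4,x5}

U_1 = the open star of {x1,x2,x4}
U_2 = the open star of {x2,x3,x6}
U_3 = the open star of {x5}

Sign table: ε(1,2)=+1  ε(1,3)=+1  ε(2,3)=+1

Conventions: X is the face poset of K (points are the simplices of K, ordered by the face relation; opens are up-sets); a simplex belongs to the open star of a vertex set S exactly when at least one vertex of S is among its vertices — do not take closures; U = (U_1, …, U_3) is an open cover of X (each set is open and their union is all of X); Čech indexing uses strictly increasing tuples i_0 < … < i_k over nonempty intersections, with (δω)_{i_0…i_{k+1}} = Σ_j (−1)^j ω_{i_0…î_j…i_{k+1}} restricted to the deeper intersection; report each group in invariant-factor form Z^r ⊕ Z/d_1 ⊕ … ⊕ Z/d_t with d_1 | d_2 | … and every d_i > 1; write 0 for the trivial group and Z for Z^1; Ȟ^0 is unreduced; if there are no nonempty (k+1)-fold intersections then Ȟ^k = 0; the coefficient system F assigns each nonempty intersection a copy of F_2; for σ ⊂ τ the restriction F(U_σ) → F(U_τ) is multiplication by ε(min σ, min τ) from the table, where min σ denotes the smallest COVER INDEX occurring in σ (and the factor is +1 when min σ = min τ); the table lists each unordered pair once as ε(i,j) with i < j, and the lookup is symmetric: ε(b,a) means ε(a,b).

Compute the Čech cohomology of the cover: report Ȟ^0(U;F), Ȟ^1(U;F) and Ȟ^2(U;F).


nerve simplices:
  U1={{x1},{x2},{x4},{x1,x2},{x1,x3},{x1,x4},{x1,x5},{x2,x3},{x2,x6},{x4,x5},{x1,x2,x3},{x1,x4,x5}} U2={{x2},{x3},{x6},{x1,x2},{x1,x3},{x2,x3},{x2,x6},{x5,x6},{x1,x2,x3}} U3={{x5},{x1,x5},{x4,x5},{x5,x6},{x1,x4,x5}}
  U12={{x2},{x1,x2},{x1,x3},{x2,x3},{x2,x6},{x1,x2,x3}} U13={{x1,x5},{x4,x5},{x1,x4,x5}} U23={{x5,x6}}
C dims 3,3; δ0: rk_F2 2
degree 0: 3−2−0 = 1 → Ȟ^0 ≅ Z/2
degree 1: 3−0−2 = 1 → Ȟ^1 ≅ Z/2
degree 2: 0−0−0 = 0 → Ȟ^2 ≅ 0

Ȟ^0(U;F) ≅ Z/2; Ȟ^1(U;F) ≅ Z/2; Ȟ^2(U;F) ≅ 0


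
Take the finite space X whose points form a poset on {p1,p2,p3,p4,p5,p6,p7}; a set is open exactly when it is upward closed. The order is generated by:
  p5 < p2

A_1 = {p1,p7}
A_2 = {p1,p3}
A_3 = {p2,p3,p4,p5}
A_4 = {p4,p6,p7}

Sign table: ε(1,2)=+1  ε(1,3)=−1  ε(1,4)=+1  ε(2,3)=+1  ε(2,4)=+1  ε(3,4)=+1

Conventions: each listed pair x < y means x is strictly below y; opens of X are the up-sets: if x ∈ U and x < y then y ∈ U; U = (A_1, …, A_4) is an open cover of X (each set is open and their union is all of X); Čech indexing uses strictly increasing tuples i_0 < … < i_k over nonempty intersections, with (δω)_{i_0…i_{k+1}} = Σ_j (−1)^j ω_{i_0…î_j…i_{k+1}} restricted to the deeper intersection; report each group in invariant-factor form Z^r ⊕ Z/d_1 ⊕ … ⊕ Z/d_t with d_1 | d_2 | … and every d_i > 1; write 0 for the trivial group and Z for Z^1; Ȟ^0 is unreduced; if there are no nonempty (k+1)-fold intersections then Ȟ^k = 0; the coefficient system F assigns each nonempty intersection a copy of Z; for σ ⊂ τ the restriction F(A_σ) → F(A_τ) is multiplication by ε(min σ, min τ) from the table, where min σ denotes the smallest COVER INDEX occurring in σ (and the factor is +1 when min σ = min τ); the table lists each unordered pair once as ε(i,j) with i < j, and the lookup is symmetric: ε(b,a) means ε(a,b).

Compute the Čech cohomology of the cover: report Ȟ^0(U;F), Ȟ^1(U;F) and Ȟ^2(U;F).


nonempty overlaps:
  A12={p1} A14={p7} A23={p3} A34={p4}
C dims 4,4; δ0: rk 3, SNF 1^3
degree 0: 4−3−0 = 1 → Ȟ^0 ≅ Z
degree 1: 4−0−3 = 1 → Ȟ^1 ≅ Z
degree 2: 0−0−0 = 0 → Ȟ^2 ≅ 0

Ȟ^0 ≅ Z; Ȟ^1 ≅ Z; Ȟ^2 ≅ 0


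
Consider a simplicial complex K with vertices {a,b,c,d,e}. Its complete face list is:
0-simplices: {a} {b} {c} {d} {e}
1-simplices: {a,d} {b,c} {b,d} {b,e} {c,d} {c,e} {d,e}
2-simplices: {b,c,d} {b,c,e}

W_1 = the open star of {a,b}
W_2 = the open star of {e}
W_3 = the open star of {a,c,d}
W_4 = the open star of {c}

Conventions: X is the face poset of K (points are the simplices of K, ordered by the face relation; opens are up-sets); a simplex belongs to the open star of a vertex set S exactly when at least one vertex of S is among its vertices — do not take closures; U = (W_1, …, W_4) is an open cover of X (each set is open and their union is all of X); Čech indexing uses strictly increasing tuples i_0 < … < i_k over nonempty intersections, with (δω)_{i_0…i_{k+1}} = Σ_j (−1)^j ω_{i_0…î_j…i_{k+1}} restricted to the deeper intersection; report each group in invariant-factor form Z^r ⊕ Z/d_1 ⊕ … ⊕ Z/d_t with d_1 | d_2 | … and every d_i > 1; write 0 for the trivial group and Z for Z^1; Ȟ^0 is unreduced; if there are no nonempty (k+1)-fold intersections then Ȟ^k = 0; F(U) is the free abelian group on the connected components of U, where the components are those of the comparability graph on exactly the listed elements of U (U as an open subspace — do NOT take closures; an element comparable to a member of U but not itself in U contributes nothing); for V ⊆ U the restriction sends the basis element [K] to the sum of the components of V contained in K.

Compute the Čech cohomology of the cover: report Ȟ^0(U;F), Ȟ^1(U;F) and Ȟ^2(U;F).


nonempty intersections:
  W1={{a},{b},{a,d},{b,c},{b,d},{b,e},{b,c,d},{b,c,e}} W2={{e},{b,e},{c,e},{d,e},{b,c,e}} W3={{a},{c},{d},{a,d},{b,c},{b,d},{c,d},{c,e},{d,e},{b,c,d},{b,c,e}} W4={{c},{b,c},{c,d},{c,e},{b,c,d},{b,c,e}}
  W12={{b,e},{b,c,e}} W13={{a},{a,d},{b,c},{b,d},{b,c,d},{b,c,e}} W14={{b,c},{b,c,d},{b,c,e}} W23={{c,e},{d,e},{b,c,e}} W24={{c,e},{b,c,e}} W34={{c},{b,c},{c,d},{c,e},{b,c,d},{b,c,e}}
  W123={{b,c,e}} W124={{b,c,e}} W134={{b,c},{b,c,d},{b,c,e}} W234={{c,e},{b,c,e}}
  W1234={{b,c,e}}
components per intersection:
  W1: {{a},{a,d}} {{b},{b,c},{b,d},{b,e},{b,c,d},{b,c,e}}
  W2: {{e},{b,e},{c,e},{d,e},{b,c,e}}
  W3: {{a},{c},{d},{a,d},{b,c},{b,d},{c,d},{c,e},{d,e},{b,c,d},{b,c,e}}
  W4: {{c},{b,c},{c,d},{c,e},{b,c,d},{b,c,e}}
  W12: {{b,e},{b,c,e}}
  W13: {{a},{a,d}} {{b,c},{b,d},{b,c,d},{b,c,e}}
  W14: {{b,c},{b,c,d},{b,c,e}}
  W23: {{c,e},{b,c,e}} {{d,e}}
  W24: {{c,e},{b,c,e}}
  W34: {{c},{b,c},{c,d},{c,e},{b,c,d},{b,c,e}}
  W123: {{b,c,e}}
  W124: {{b,c,e}}
  W134: {{b,c},{b,c,d},{b,c,e}}
  W234: {{c,e},{b,c,e}}
  W1234: {{b,c,e}}
C dims 5,8,4,1; δ0: rk 4, SNF 1^4; δ1: rk 3, SNF 1^3; δ2: rk 1, SNF 1^1
Ȟ^0: (5−4)−0=1 ⇒ Z
Ȟ^1: (8−3)−4=1 ⇒ Z
Ȟ^2: (4−1)−3=0 ⇒ 0

Ȟ^0 = Z,  Ȟ^1 = Z,  Ȟ^2 = 0


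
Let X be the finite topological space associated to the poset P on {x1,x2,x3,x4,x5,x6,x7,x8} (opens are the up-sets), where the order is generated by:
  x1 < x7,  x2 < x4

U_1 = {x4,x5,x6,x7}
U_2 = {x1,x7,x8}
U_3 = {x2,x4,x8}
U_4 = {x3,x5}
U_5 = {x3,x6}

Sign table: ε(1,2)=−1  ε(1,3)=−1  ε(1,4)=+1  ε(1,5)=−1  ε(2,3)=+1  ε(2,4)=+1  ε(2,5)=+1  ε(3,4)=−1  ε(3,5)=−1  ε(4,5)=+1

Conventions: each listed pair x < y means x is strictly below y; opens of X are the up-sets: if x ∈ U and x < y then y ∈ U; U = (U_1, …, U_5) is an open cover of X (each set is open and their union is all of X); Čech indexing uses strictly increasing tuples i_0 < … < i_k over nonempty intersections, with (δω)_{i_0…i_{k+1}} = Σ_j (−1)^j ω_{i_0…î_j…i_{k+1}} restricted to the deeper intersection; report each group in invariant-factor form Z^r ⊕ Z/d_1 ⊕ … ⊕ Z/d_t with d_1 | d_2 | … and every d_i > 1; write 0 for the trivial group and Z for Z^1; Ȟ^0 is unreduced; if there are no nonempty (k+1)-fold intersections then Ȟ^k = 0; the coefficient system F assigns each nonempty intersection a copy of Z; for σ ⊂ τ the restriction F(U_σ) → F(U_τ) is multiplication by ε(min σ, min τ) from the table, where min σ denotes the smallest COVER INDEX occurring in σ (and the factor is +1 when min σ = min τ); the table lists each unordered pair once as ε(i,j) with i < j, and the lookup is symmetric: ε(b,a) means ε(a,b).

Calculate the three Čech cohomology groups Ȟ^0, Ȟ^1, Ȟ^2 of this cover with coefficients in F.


Ȟ^0(U;F) ≅ 0, Ȟ^1(U;F) ≅ Z ⊕ Z/2, Ȟ^2(U;F) ≅ 0

nerve simplices:
  U12={x7} U13={x4} U14={x5} U15={x6} U23={x8} U45={x3}
C dims 5,6; δ0: rk 5, SNF 1^4·2
degree 0: 5−5−0 = 0 → Ȟ^0 ≅ 0
degree 1: 6−0−5 = 1 plus torsion [2] → Ȟ^1 ≅ Z ⊕ Z/2
degree 2: 0−0−0 = 0 → Ȟ^2 ≅ 0


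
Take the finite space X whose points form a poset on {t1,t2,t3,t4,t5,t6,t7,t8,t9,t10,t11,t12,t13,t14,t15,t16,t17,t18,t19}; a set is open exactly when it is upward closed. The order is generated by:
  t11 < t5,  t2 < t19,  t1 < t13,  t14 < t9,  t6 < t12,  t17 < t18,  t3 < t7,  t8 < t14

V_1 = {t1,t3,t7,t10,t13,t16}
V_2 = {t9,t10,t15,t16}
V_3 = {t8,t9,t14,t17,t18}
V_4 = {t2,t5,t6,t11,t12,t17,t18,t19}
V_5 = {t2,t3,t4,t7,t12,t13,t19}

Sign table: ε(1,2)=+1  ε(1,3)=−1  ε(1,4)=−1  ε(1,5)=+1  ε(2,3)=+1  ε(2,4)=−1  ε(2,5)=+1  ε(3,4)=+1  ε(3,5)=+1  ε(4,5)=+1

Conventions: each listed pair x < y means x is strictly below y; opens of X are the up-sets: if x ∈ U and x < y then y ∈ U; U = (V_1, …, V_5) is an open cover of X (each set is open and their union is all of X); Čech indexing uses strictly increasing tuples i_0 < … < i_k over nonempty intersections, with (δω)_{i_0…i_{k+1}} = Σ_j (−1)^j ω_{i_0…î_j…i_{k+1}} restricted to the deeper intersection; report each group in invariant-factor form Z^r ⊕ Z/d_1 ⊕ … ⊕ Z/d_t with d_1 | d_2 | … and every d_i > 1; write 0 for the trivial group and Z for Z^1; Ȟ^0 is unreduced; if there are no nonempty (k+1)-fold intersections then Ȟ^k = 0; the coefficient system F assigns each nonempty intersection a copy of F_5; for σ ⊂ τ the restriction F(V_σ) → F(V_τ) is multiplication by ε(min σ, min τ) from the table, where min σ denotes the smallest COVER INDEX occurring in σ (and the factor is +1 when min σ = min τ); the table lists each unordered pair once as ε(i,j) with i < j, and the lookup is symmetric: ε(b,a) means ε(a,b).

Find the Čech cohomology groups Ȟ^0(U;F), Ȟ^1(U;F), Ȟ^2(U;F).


cover nerve:
  V12={t10,t16} V15={t3,t7,t13} V23={t9} V34={t17,t18} V45={t2,t12,t19}
C dims 5,5; δ0: rk_F5 4
Ȟ^0: (5−4)−0=1 ⇒ Z/5
Ȟ^1: (5−0)−4=1 ⇒ Z/5
Ȟ^2: (0−0)−0=0 ⇒ 0

Ȟ^0 = Z/5,  Ȟ^1 = Z/5,  Ȟ^2 = 0


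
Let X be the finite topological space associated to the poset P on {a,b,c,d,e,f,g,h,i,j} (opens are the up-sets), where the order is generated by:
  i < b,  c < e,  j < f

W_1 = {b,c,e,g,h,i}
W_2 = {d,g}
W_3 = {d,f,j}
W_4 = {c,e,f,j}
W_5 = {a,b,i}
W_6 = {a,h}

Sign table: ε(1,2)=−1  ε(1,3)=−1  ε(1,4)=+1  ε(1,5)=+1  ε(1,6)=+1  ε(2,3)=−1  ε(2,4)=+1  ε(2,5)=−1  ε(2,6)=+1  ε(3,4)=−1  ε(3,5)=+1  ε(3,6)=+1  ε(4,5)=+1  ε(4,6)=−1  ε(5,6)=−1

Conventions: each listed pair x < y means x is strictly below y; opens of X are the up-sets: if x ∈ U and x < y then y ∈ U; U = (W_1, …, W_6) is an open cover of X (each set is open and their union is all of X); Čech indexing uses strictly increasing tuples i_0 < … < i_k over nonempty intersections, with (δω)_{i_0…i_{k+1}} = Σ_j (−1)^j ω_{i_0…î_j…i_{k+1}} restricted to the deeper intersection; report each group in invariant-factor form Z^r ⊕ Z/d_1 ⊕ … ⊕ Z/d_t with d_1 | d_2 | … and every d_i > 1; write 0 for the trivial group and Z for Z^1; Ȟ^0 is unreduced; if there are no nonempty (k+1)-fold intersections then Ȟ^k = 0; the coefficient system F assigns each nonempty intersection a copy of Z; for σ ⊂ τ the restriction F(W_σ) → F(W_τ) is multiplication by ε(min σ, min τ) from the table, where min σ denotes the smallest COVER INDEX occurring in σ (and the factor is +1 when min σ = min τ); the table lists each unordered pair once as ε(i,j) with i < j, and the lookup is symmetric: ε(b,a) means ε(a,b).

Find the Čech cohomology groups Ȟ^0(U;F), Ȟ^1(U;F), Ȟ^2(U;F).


nonempty overlaps:
  W12={g} W14={c,e} W15={b,i} W16={h} W23={d} W34={f,j} W56={a}
C dims 6,7; δ0: rk 6, SNF 1^5·2
degree 0: 6−6−0 = 0 → Ȟ^0 ≅ 0
degree 1: 7−0−6 = 1 plus torsion [2] → Ȟ^1 ≅ Z ⊕ Z/2
degree 2: 0−0−0 = 0 → Ȟ^2 ≅ 0

Ȟ^0(U;F) ≅ 0, Ȟ^1(U;F) ≅ Z ⊕ Z/2, Ȟ^2(U;F) ≅ 0


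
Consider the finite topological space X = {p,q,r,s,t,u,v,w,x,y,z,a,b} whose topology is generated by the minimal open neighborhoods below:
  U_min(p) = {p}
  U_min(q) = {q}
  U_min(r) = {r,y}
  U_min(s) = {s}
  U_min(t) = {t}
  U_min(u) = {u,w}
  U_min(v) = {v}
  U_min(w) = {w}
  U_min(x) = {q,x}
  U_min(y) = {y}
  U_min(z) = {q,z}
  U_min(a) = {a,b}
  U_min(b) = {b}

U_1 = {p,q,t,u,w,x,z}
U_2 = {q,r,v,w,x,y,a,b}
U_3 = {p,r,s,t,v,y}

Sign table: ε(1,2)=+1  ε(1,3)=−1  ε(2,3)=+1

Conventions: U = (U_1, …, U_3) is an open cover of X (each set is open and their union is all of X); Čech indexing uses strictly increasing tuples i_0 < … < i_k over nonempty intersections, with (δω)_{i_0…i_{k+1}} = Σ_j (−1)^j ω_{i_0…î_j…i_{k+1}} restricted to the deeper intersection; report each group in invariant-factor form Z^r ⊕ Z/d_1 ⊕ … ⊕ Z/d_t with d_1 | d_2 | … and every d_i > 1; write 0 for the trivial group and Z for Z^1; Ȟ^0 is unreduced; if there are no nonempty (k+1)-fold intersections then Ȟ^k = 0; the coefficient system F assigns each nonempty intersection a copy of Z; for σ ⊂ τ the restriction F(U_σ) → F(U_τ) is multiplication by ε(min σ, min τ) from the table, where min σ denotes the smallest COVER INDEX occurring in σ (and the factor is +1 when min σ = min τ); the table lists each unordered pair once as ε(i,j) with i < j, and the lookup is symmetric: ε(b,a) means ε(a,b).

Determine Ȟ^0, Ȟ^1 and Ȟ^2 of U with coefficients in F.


Ȟ^0(U;F) ≅ 0, Ȟ^1(U;F) ≅ Z/2 and Ȟ^2(U;F) ≅ 0

cover nerve:
  U12={q,w,x} U13={p,t} U23={r,v,y}
C dims 3,3; δ0: rk 3, SNF 1^2·2
Ȟ^0: (3−3)−0=0 ⇒ 0
Ȟ^1: (3−0)−3=0 plus torsion [2] ⇒ Z/2
Ȟ^2: (0−0)−0=0 ⇒ 0


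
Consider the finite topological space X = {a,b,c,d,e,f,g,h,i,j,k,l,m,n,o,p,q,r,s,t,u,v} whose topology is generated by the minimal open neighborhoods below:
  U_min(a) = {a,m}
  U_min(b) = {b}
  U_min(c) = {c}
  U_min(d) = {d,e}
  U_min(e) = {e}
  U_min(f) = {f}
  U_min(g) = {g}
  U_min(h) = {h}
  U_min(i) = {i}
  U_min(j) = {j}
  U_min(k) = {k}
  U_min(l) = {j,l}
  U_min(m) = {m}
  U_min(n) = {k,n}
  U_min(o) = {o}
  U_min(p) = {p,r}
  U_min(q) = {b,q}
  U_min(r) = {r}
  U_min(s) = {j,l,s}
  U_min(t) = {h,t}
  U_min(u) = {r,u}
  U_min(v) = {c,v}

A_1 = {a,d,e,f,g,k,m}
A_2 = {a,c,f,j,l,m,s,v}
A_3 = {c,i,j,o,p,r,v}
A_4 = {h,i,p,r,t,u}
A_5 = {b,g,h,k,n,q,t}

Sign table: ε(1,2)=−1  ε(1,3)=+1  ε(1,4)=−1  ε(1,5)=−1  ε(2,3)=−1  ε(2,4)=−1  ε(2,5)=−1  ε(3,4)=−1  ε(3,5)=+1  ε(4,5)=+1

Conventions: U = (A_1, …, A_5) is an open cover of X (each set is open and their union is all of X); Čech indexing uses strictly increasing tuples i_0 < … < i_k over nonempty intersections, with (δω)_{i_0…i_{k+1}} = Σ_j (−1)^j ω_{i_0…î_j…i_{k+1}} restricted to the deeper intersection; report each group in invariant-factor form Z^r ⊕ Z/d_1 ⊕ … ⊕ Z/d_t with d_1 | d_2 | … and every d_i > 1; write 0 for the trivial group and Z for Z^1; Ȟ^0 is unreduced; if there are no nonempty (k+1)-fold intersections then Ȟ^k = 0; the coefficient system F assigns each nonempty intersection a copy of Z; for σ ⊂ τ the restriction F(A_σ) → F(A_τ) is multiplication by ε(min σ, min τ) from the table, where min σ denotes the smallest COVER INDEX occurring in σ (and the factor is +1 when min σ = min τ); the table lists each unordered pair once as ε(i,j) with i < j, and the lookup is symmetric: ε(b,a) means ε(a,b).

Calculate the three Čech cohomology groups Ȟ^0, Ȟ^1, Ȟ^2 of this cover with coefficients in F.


Ȟ^0(U;F) ≅ Z; Ȟ^1(U;F) ≅ Z; Ȟ^2(U;F) ≅ 0

nerve simplices:
  A12={a,f,m} A15={g,k} A23={c,j,v} A34={i,p,r} A45={h,t}
C dims 5,5; δ0: rk 4, SNF 1^4
degree 0: 5−4−0 = 1 → Ȟ^0 ≅ Z
degree 1: 5−0−4 = 1 → Ȟ^1 ≅ Z
degree 2: 0−0−0 = 0 → Ȟ^2 ≅ 0


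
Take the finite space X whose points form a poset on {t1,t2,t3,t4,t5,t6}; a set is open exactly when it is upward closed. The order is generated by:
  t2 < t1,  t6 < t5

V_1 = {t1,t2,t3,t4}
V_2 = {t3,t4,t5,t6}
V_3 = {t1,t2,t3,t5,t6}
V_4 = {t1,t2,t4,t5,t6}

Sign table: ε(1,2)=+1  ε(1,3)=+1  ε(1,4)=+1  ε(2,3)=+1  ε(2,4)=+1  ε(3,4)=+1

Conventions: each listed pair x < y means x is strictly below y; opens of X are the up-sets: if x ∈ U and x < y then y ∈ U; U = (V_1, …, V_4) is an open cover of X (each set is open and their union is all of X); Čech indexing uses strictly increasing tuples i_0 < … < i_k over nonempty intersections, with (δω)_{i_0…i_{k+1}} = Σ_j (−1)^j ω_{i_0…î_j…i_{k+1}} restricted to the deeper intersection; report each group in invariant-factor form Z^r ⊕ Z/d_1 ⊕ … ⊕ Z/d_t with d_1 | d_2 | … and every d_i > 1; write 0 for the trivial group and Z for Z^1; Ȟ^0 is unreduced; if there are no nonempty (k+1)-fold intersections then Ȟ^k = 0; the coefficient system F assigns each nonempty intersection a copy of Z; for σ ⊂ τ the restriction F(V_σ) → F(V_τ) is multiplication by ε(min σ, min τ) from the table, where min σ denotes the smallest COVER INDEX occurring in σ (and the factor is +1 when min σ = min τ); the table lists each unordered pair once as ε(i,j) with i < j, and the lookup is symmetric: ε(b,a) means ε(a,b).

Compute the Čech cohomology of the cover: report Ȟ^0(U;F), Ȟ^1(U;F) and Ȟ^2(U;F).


nerve simplices:
  V12={t3,t4} V13={t1,t2,t3} V14={t1,t2,t4} V23={t3,t5,t6} V24={t4,t5,t6} V34={t1,t2,t5,t6}
  V123={t3} V124={t4} V134={t1,t2} V234={t5,t6}
C dims 4,6,4; δ0: rk 3, SNF 1^3; δ1: rk 3, SNF 1^3
degree 0: 4−3−0 = 1 → Ȟ^0 ≅ Z
degree 1: 6−3−3 = 0 → Ȟ^1 ≅ 0
degree 2: 4−0−3 = 1 → Ȟ^2 ≅ Z

Ȟ^0 ≅ Z,  Ȟ^1 ≅ 0,  Ȟ^2 ≅ Z


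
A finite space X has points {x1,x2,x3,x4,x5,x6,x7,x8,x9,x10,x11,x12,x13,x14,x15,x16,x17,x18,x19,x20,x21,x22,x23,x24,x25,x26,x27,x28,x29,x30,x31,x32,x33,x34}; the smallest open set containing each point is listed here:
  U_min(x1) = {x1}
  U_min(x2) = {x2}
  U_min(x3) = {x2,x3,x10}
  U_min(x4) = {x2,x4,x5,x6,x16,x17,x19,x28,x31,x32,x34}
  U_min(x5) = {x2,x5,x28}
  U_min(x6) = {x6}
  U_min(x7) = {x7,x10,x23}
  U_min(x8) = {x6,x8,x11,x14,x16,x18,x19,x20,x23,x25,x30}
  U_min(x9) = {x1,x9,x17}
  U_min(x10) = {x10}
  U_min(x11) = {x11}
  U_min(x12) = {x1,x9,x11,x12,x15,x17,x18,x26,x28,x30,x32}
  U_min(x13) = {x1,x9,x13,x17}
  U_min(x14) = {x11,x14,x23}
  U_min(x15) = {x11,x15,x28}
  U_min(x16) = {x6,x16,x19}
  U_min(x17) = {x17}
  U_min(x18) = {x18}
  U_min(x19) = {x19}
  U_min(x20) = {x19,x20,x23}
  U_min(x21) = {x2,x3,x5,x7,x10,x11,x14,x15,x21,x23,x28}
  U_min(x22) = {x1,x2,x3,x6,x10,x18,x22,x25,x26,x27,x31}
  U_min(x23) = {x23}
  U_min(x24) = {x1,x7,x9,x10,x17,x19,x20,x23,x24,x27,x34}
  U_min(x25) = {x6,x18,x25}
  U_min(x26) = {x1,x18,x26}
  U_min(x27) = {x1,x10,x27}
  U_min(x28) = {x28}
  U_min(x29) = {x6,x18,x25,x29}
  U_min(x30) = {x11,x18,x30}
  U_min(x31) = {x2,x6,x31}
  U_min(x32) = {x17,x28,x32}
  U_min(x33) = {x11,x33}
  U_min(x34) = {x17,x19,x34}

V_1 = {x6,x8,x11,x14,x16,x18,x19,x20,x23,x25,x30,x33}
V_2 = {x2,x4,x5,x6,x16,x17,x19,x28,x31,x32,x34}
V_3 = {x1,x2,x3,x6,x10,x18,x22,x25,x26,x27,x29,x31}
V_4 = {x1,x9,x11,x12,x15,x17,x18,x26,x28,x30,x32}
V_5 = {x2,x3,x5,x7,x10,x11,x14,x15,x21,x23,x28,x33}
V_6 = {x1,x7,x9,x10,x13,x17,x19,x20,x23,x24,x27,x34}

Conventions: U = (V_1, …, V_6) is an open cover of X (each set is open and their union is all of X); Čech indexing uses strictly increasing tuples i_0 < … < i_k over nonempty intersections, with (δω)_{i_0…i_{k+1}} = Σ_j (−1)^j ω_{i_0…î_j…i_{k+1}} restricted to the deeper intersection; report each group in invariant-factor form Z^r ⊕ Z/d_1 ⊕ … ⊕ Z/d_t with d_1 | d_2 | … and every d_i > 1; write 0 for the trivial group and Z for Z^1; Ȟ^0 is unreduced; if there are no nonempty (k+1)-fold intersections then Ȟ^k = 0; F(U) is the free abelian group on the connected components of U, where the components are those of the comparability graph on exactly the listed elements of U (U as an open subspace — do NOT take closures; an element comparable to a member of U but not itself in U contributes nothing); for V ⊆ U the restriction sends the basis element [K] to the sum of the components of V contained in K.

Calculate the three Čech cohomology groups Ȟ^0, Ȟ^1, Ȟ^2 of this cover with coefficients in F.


nonempty intersections:
  V12={x6,x16,x19} V13={x6,x18,x25} V14={x11,x18,x30} V15={x11,x14,x23,x33} V16={x19,x20,x23} V23={x2,x6,x31} V24={x17,x28,x32} V25={x2,x5,x28} V26={x17,x19,x34} V34={x1,x18,x26} V35={x2,x3,x10} V36={x1,x10,x27} V45={x11,x15,x28} V46={x1,x9,x17} V56={x7,x10,x23}
  V123={x6} V126={x19} V134={x18} V145={x11} V156={x23} V235={x2} V245={x28} V246={x17} V346={x1} V356={x10}
components per intersection:
  V1: {x6,x8,x11,x14,x16,x18,x19,x20,x23,x25,x30,x33}
  V2: {x2,x4,x5,x6,x16,x17,x19,x28,x31,x32,x34}
  V3: {x1,x2,x3,x6,x10,x18,x22,x25,x26,x27,x29,x31}
  V4: {x1,x9,x11,x12,x15,x17,x18,x26,x28,x30,x32}
  V5: {x2,x3,x5,x7,x10,x11,x14,x15,x21,x23,x28,x33}
  V6: {x1,x7,x9,x10,x13,x17,x19,x20,x23,x24,x27,x34}
  V12: {x6,x16,x19}
  V13: {x6,x18,x25}
  V14: {x11,x18,x30}
  V15: {x11,x14,x23,x33}
  V16: {x19,x20,x23}
  V23: {x2,x6,x31}
  V24: {x17,x28,x32}
  V25: {x2,x5,x28}
  V26: {x17,x19,x34}
  V34: {x1,x18,x26}
  V35: {x2,x3,x10}
  V36: {x1,x10,x27}
  V45: {x11,x15,x28}
  V46: {x1,x9,x17}
  V56: {x7,x10,x23}
  V123: {x6}
  V126: {x19}
  V134: {x18}
  V145: {x11}
  V156: {x23}
  V235: {x2}
  V245: {x28}
  V246: {x17}
  V346: {x1}
  V356: {x10}
C dims 6,15,10; δ0: rk 5, SNF 1^5; δ1: rk 10, SNF 1^9·2
Ȟ^0: (6−5)−0=1 ⇒ Z
Ȟ^1: (15−10)−5=0 ⇒ 0
Ȟ^2: (10−0)−10=0 plus torsion [2] ⇒ Z/2

Ȟ^0 ≅ Z, Ȟ^1 ≅ 0, Ȟ^2 ≅ Z/2


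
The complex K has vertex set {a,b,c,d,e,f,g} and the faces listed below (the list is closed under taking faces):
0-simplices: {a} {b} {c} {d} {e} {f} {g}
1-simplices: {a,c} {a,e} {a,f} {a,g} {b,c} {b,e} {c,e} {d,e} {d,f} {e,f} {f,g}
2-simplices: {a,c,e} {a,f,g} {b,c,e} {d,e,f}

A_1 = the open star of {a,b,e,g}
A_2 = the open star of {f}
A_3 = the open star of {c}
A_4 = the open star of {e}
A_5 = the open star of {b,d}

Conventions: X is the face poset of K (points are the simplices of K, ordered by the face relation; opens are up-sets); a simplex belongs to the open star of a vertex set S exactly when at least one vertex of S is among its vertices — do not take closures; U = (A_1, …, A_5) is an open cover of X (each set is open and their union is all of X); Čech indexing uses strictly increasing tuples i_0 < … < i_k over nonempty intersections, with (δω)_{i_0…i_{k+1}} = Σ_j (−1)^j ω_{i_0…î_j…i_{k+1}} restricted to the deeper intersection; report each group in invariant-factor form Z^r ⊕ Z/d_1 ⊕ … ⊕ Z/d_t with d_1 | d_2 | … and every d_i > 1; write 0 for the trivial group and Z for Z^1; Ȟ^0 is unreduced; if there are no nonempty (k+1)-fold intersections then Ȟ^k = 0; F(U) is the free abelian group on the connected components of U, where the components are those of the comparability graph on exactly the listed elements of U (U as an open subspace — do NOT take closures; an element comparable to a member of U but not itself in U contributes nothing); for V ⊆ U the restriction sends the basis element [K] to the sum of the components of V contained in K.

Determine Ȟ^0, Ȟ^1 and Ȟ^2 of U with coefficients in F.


nonempty intersections:
  A1={{a},{b},{e},{g},{a,c},{a,e},{a,f},{a,g},{b,c},{b,e},{c,e},{d,e},{e,f},{f,g},{a,c,e},{a,f,g},{b,c,e},{d,e,f}} A2={{f},{a,f},{d,f},{e,f},{f,g},{a,f,g},{d,e,f}} A3={{c},{a,c},{b,c},{c,e},{a,c,e},{b,c,e}} A4={{e},{a,e},{b,e},{c,e},{d,e},{e,f},{a,c,e},{b,c,e},{d,e,f}} A5={{b},{d},{b,c},{b,e},{d,e},{d,f},{b,c,e},{d,e,f}}
  A12={{a,f},{e,f},{f,g},{a,f,g},{d,e,f}} A13={{a,c},{b,c},{c,e},{a,c,e},{b,c,e}} A14={{e},{a,e},{b,e},{c,e},{d,e},{e,f},{a,c,e},{b,c,e},{d,e,f}} A15={{b},{b,c},{b,e},{d,e},{b,c,e},{d,e,f}} A24={{e,f},{d,e,f}} A25={{d,f},{d,e,f}} A34={{c,e},{a,c,e},{b,c,e}} A35={{b,c},{b,c,e}} A45={{b,e},{d,e},{b,c,e},{d,e,f}}
  A124={{e,f},{d,e,f}} A125={{d,e,f}} A134={{c,e},{a,c,e},{b,c,e}} A135={{b,c},{b,c,e}} A145={{b,e},{d,e},{b,c,e},{d,e,f}} A245={{d,e,f}} A345={{b,c,e}}
  A1245={{d,e,f}} A1345={{b,c,e}}
components per intersection:
  A1: {{a},{b},{e},{g},{a,c},{a,e},{a,f},{a,g},{b,c},{b,e},{c,e},{d,e},{e,f},{f,g},{a,c,e},{a,f,g},{b,c,e},{d,e,f}}
  A2: {{f},{a,f},{d,f},{e,f},{f,g},{a,f,g},{d,e,f}}
  A3: {{c},{a,c},{b,c},{c,e},{a,c,e},{b,c,e}}
  A4: {{e},{a,e},{b,e},{c,e},{d,e},{e,f},{a,c,e},{b,c,e},{d,e,f}}
  A5: {{b},{b,c},{b,e},{b,c,e}} {{d},{d,e},{d,f},{d,e,f}}
  A12: {{a,f},{f,g},{a,f,g}} {{e,f},{d,e,f}}
  A13: {{a,c},{b,c},{c,e},{a,c,e},{b,c,e}}
  A14: {{e},{a,e},{b,e},{c,e},{d,e},{e,f},{a,c,e},{b,c,e},{d,e,f}}
  A15: {{b},{b,c},{b,e},{b,c,e}} {{d,e},{d,e,f}}
  A24: {{e,f},{d,e,f}}
  A25: {{d,f},{d,e,f}}
  A34: {{c,e},{a,c,e},{b,c,e}}
  A35: {{b,c},{b,c,e}}
  A45: {{b,e},{b,c,e}} {{d,e},{d,e,f}}
  A124: {{e,f},{d,e,f}}
  A125: {{d,e,f}}
  A134: {{c,e},{a,c,e},{b,c,e}}
  A135: {{b,c},{b,c,e}}
  A145: {{b,e},{b,c,e}} {{d,e},{d,e,f}}
  A245: {{d,e,f}}
  A345: {{b,c,e}}
  A1245: {{d,e,f}}
  A1345: {{b,c,e}}
C dims 6,12,8,2; δ0: rk 5, SNF 1^5; δ1: rk 6, SNF 1^6; δ2: rk 2, SNF 1^2
Ȟ^0: (6−5)−0=1 ⇒ Z
Ȟ^1: (12−6)−5=1 ⇒ Z
Ȟ^2: (8−2)−6=0 ⇒ 0

Ȟ^0(U;F) ≅ Z; Ȟ^1(U;F) ≅ Z; Ȟ^2(U;F) ≅ 0


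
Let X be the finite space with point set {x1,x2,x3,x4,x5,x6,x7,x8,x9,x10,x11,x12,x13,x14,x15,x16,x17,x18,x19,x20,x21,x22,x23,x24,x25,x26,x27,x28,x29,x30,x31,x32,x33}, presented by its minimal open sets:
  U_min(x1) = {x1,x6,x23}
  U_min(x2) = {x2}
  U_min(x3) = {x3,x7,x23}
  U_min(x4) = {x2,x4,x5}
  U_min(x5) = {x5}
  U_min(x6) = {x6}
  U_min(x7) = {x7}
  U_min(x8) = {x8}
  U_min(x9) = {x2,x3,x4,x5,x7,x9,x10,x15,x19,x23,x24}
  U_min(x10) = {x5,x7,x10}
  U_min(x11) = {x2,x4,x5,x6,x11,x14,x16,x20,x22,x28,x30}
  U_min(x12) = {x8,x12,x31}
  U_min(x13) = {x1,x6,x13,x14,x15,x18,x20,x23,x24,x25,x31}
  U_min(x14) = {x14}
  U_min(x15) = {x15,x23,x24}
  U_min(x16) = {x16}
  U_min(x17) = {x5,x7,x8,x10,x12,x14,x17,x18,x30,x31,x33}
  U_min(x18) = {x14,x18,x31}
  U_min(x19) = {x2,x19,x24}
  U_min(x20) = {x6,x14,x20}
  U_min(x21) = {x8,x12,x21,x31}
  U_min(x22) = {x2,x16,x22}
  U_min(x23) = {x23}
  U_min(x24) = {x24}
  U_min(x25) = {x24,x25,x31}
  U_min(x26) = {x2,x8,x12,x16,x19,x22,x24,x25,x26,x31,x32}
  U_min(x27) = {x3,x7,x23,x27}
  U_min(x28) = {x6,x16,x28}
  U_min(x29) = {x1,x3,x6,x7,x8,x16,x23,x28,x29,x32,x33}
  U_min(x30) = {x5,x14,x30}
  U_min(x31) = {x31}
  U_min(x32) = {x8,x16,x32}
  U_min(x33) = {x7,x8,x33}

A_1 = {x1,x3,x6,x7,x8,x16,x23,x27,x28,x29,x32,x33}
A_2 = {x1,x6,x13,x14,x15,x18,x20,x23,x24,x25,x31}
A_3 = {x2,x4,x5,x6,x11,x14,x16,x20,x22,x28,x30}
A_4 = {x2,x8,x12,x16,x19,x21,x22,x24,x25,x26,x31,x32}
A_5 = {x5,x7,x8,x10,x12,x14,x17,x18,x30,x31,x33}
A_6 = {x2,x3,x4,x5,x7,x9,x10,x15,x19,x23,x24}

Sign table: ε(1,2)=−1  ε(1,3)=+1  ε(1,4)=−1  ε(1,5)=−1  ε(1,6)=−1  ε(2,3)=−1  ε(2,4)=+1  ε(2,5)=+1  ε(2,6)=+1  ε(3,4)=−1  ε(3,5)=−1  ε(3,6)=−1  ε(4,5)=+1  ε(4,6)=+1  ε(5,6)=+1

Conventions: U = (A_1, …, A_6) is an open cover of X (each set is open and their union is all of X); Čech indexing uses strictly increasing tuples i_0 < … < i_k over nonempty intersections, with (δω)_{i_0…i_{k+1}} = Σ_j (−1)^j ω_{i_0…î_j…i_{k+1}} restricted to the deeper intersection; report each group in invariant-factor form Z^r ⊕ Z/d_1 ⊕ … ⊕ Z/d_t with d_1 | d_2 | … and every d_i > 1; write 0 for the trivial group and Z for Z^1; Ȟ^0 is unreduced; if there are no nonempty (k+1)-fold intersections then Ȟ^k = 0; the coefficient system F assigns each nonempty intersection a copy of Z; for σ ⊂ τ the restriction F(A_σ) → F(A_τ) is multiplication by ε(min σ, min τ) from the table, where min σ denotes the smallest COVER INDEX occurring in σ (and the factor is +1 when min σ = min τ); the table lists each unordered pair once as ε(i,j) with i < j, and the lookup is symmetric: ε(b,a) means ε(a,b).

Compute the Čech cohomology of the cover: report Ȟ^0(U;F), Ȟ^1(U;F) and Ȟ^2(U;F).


Ȟ^0(U;F) ≅ Z,  Ȟ^1(U;F) ≅ 0,  Ȟ^2(U;F) ≅ Z/2

cover nerve:
  A12={x1,x6,x23} A13={x6,x16,x28} A14={x8,x16,x32} A15={x7,x8,x33} A16={x3,x7,x23} A23={x6,x14,x20} A24={x24,x25,x31} A25={x14,x18,x31} A26={x15,x23,x24} A34={x2,x16,x22} A35={x5,x14,x30} A36={x2,x4,x5} A45={x8,x12,x31} A46={x2,x19,x24} A56={x5,x7,x10}
  A123={x6} A126={x23} A134={x16} A145={x8} A156={x7} A235={x14} A245={x31} A246={x24} A346={x2} A356={x5}
C dims 6,15,10; δ0: rk 5, SNF 1^5; δ1: rk 10, SNF 1^9·2
Ȟ^0: (6−5)−0=1 ⇒ Z
Ȟ^1: (15−10)−5=0 ⇒ 0
Ȟ^2: (10−0)−10=0 plus torsion [2] ⇒ Z/2


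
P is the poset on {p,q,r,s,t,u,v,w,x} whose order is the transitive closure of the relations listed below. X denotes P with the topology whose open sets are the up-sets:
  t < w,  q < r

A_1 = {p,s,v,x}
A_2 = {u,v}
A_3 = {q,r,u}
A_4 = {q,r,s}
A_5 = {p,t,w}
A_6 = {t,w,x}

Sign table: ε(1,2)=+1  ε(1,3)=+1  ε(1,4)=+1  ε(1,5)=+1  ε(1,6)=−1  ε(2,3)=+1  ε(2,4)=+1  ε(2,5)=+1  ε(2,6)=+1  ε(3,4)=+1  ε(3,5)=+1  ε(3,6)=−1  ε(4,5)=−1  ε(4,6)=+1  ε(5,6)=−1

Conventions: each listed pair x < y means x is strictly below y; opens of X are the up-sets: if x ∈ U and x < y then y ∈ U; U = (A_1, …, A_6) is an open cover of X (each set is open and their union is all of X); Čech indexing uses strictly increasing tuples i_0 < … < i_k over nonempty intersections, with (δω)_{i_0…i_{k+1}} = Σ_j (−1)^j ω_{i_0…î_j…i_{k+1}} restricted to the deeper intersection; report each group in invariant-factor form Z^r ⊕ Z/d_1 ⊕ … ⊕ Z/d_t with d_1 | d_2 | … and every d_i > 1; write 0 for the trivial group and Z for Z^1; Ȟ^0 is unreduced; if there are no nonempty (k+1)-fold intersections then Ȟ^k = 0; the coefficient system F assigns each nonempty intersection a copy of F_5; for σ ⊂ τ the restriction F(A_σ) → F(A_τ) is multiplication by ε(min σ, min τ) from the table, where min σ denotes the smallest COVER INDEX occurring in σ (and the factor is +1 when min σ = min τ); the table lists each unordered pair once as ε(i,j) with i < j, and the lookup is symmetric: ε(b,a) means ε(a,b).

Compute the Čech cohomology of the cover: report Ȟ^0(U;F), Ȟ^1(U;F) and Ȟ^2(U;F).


Ȟ^0(U;F) ≅ Z/5, Ȟ^1(U;F) ≅ Z/5 ⊕ Z/5, Ȟ^2(U;F) ≅ 0

cover nerve:
  A12={v} A14={s} A15={p} A16={x} A23={u} A34={q,r} A56={t,w}
C dims 6,7; δ0: rk_F5 5
Ȟ^0: (6−5)−0=1 ⇒ Z/5
Ȟ^1: (7−0)−5=2 ⇒ Z/5 ⊕ Z/5
Ȟ^2: (0−0)−0=0 ⇒ 0


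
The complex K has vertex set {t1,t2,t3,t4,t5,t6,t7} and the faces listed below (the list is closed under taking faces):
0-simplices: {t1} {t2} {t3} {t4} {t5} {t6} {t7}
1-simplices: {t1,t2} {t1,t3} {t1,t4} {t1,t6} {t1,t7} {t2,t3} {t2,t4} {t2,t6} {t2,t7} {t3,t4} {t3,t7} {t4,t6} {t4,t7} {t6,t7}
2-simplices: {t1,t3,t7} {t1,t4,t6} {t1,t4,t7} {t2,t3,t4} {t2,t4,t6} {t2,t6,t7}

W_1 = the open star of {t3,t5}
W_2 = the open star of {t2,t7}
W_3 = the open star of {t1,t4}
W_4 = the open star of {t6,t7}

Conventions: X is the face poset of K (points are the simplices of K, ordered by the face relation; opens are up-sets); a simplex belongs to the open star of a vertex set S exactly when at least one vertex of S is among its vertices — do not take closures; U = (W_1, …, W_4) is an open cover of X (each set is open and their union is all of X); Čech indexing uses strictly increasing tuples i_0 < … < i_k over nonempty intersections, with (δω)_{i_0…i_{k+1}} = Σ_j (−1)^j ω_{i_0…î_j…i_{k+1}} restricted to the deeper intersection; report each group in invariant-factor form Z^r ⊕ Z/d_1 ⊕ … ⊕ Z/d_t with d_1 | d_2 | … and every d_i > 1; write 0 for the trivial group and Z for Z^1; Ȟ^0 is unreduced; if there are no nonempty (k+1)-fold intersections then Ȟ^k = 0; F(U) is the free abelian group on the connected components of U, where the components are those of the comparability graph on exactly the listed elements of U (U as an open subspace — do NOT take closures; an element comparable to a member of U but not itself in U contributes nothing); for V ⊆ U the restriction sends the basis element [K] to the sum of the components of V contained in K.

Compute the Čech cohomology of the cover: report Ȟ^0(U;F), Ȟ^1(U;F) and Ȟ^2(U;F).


Ȟ^0 = Z^2, Ȟ^1 = Z^3, Ȟ^2 = 0

cover nerve:
  W1={{t3},{t5},{t1,t3},{t2,t3},{t3,t4},{t3,t7},{t1,t3,t7},{t2,t3,t4}} W2={{t2},{t7},{t1,t2},{t1,t7},{t2,t3},{t2,t4},{t2,t6},{t2,t7},{t3,t7},{t4,t7},{t6,t7},{t1,t3,t7},{t1,t4,t7},{t2,t3,t4},{t2,t4,t6},{t2,t6,t7}} W3={{t1},{t4},{t1,t2},{t1,t3},{t1,t4},{t1,t6},{t1,t7},{t2,t4},{t3,t4},{t4,t6},{t4,t7},{t1,t3,t7},{t1,t4,t6},{t1,t4,t7},{t2,t3,t4},{t2,t4,t6}} W4={{t6},{t7},{t1,t6},{t1,t7},{t2,t6},{t2,t7},{t3,t7},{t4,t6},{t4,t7},{t6,t7},{t1,t3,t7},{t1,t4,t6},{t1,t4,t7},{t2,t4,t6},{t2,t6,t7}}
  W12={{t2,t3},{t3,t7},{t1,t3,t7},{t2,t3,t4}} W13={{t1,t3},{t3,t4},{t1,t3,t7},{t2,t3,t4}} W14={{t3,t7},{t1,t3,t7}} W23={{t1,t2},{t1,t7},{t2,t4},{t4,t7},{t1,t3,t7},{t1,t4,t7},{t2,t3,t4},{t2,t4,t6}} W24={{t7},{t1,t7},{t2,t6},{t2,t7},{t3,t7},{t4,t7},{t6,t7},{t1,t3,t7},{t1,t4,t7},{t2,t4,t6},{t2,t6,t7}} W34={{t1,t6},{t1,t7},{t4,t6},{t4,t7},{t1,t3,t7},{t1,t4,t6},{t1,t4,t7},{t2,t4,t6}}
  W123={{t1,t3,t7},{t2,t3,t4}} W124={{t3,t7},{t1,t3,t7}} W134={{t1,t3,t7}} W234={{t1,t7},{t4,t7},{t1,t3,t7},{t1,t4,t7},{t2,t4,t6}}
  W1234={{t1,t3,t7}}
components per intersection:
  W1: {{t3},{t1,t3},{t2,t3},{t3,t4},{t3,t7},{t1,t3,t7},{t2,t3,t4}} {{t5}}
  W2: {{t2},{t7},{t1,t2},{t1,t7},{t2,t3},{t2,t4},{t2,t6},{t2,t7},{t3,t7},{t4,t7},{t6,t7},{t1,t3,t7},{t1,t4,t7},{t2,t3,t4},{t2,t4,t6},{t2,t6,t7}}
  W3: {{t1},{t4},{t1,t2},{t1,t3},{t1,t4},{t1,t6},{t1,t7},{t2,t4},{t3,t4},{t4,t6},{t4,t7},{t1,t3,t7},{t1,t4,t6},{t1,t4,t7},{t2,t3,t4},{t2,t4,t6}}
  W4: {{t6},{t7},{t1,t6},{t1,t7},{t2,t6},{t2,t7},{t3,t7},{t4,t6},{t4,t7},{t6,t7},{t1,t3,t7},{t1,t4,t6},{t1,t4,t7},{t2,t4,t6},{t2,t6,t7}}
  W12: {{t2,t3},{t2,t3,t4}} {{t3,t7},{t1,t3,t7}}
  W13: {{t1,t3},{t1,t3,t7}} {{t3,t4},{t2,t3,t4}}
  W14: {{t3,t7},{t1,t3,t7}}
  W23: {{t1,t2}} {{t1,t7},{t4,t7},{t1,t3,t7},{t1,t4,t7}} {{t2,t4},{t2,t3,t4},{t2,t4,t6}}
  W24: {{t7},{t1,t7},{t2,t6},{t2,t7},{t3,t7},{t4,t7},{t6,t7},{t1,t3,t7},{t1,t4,t7},{t2,t4,t6},{t2,t6,t7}}
  W34: {{t1,t6},{t4,t6},{t1,t4,t6},{t2,t4,t6}} {{t1,t7},{t4,t7},{t1,t3,t7},{t1,t4,t7}}
  W123: {{t1,t3,t7}} {{t2,t3,t4}}
  W124: {{t3,t7},{t1,t3,t7}}
  W134: {{t1,t3,t7}}
  W234: {{t1,t7},{t4,t7},{t1,t3,t7},{t1,t4,t7}} {{t2,t4,t6}}
  W1234: {{t1,t3,t7}}
C dims 5,11,6,1; δ0: rk 3, SNF 1^3; δ1: rk 5, SNF 1^5; δ2: rk 1, SNF 1^1
Ȟ^0: (5−3)−0=2 ⇒ Z^2
Ȟ^1: (11−5)−3=3 ⇒ Z^3
Ȟ^2: (6−1)−5=0 ⇒ 0
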